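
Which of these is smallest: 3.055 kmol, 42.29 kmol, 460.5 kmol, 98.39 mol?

3.055 kmol = 3055 mol
42.29 kmol = 42290 mol
460.5 kmol = 460500 mol
98.39 mol = 98.39 mol

98.39 mol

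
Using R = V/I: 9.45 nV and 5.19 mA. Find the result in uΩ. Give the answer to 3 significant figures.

(9.45 × 10^-9) / (5.19 × 10^-3) = 1.8208 × 10^-6 Ω

1.82 uΩ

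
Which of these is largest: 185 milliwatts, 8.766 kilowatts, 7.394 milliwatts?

185 milliwatts = 0.185 watts
8.766 kilowatts = 8766 watts
7.394 milliwatts = 0.007394 watts

8.766 kilowatts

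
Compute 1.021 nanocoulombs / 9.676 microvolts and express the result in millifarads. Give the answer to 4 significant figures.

(1.021e-9) / (9.676e-6) = 0.105519e-3 F

0.1055 millifarads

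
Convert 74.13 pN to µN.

0.00007413 µN

pico = 10^-12, micro = 10^-6; factor is 10^-6.
74.13 × 10^-6 = 0.00007413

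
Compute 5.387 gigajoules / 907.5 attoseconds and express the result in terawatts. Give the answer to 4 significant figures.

5936000000000 terawatts

(5.387 × 10^9) / (907.5 × 10^-18) = 0.00593609 × 10^27 W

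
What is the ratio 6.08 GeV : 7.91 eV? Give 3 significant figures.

769000000

(6.08e9) / (7.91) = 0.7686e9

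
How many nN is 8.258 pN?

pico = 10⁻¹², nano = 10⁻⁹; factor is 10⁻³.
8.258 × 10⁻³ = 0.008258

0.008258 nN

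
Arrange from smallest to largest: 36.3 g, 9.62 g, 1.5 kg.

9.62 g < 36.3 g < 1.5 kg

36.3 g = 36.3 g
9.62 g = 9.62 g
1.5 kg = 1500 g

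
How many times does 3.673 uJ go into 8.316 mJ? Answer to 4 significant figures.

2264

(8.316 × 10^-3) / (3.673 × 10^-6) = 2.2641 × 10^3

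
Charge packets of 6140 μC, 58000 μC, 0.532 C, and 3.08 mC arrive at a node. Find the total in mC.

599.22 mC

In mC:
  6140 μC = 6140e-3 mC = 6.14
  58000 μC = 58000e-3 mC = 58
  0.532 C = 0.532e3 mC = 532
  3.08 mC → 3.08
Sum: 6.14 + 58 + 532 + 3.08 = 599.22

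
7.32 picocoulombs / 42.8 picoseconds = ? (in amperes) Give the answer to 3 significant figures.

0.171 amperes

(7.32 × 10⁻¹²) / (42.8 × 10⁻¹²) = 0.17103 A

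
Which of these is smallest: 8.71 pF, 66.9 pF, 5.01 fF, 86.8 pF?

8.71 pF = 0.00000000000871 F
66.9 pF = 0.0000000000669 F
5.01 fF = 0.00000000000000501 F
86.8 pF = 0.0000000000868 F

5.01 fF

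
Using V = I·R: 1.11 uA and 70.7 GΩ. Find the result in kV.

78.477 kV

1.11e-6 × 70.7e9 = 78.477e3 V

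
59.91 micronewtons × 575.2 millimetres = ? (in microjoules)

59.91e-6 × 575.2e-3 = 34460.232e-9 J

34.460232 microjoules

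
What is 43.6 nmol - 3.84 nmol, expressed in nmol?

In nmol:
  43.6 nmol → 43.6
  3.84 nmol → 3.84
Difference: 43.6 - 3.84 = 39.76

39.76 nmol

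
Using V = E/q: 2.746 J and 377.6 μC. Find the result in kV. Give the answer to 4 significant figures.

7.272 kV

(2.746) / (377.6 × 10⁻⁶) = 0.00727225 × 10⁶ V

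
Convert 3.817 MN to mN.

3817000000 mN

mega = 10⁶, milli = 10⁻³; factor is 10⁹.
3.817 × 10⁹ = 3817000000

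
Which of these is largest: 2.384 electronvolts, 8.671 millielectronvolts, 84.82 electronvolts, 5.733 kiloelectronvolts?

5.733 kiloelectronvolts

2.384 electronvolts = 2.384 electronvolts
8.671 millielectronvolts = 0.008671 electronvolts
84.82 electronvolts = 84.82 electronvolts
5.733 kiloelectronvolts = 5733 electronvolts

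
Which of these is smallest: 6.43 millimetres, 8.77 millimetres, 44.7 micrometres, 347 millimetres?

44.7 micrometres

6.43 millimetres = 0.00643 metres
8.77 millimetres = 0.00877 metres
44.7 micrometres = 0.0000447 metres
347 millimetres = 0.347 metres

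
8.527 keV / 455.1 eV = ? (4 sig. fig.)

(8.527 × 10^3) / (455.1) = 0.018737 × 10^3

18.74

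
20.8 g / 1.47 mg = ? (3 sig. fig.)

14100

(20.8) / (1.47 × 10⁻³) = 14.15 × 10³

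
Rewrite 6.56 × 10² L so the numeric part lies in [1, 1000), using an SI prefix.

656 L

= 656 L; mantissa already in [1, 1000).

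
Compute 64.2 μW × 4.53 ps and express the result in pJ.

64.2 × 10^-6 × 4.53 × 10^-12 = 290.826 × 10^-18 J

0.000290826 pJ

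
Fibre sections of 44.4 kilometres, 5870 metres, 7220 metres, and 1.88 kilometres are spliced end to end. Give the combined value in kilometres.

In kilometres:
  44.4 kilometres → 44.4
  5870 metres = 5870 × 10⁻³ kilometres = 5.87
  7220 metres = 7220 × 10⁻³ kilometres = 7.22
  1.88 kilometres → 1.88
Sum: 44.4 + 5.87 + 7.22 + 1.88 = 59.37

59.37 kilometres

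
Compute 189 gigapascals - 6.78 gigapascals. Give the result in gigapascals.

182.22 gigapascals

In gigapascals:
  189 gigapascals → 189
  6.78 gigapascals → 6.78
Difference: 189 - 6.78 = 182.22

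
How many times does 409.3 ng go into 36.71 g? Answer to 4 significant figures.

89690000

(36.71) / (409.3 × 10⁻⁹) = 0.08969 × 10⁹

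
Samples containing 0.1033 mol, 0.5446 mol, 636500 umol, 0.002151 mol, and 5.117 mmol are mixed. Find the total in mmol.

In mmol:
  0.1033 mol = 0.1033e3 mmol = 103.3
  0.5446 mol = 0.5446e3 mmol = 544.6
  636500 umol = 636500e-3 mmol = 636.5
  0.002151 mol = 0.002151e3 mmol = 2.151
  5.117 mmol → 5.117
Sum: 103.3 + 544.6 + 636.5 + 2.151 + 5.117 = 1291.668

1291.668 mmol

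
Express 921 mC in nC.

921000000 nC

milli = 10^-3, nano = 10^-9; factor is 10^6.
921 × 10^6 = 921000000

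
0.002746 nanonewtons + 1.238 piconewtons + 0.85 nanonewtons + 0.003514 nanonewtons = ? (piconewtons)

In piconewtons:
  0.002746 nanonewtons = 0.002746 × 10³ piconewtons = 2.746
  1.238 piconewtons → 1.238
  0.85 nanonewtons = 0.85 × 10³ piconewtons = 850
  0.003514 nanonewtons = 0.003514 × 10³ piconewtons = 3.514
Sum: 2.746 + 1.238 + 850 + 3.514 = 857.498

857.498 piconewtons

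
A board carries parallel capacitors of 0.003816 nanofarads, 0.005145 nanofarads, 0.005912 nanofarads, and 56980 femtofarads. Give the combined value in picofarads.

71.853 picofarads

In picofarads:
  0.003816 nanofarads = 0.003816 × 10³ picofarads = 3.816
  0.005145 nanofarads = 0.005145 × 10³ picofarads = 5.145
  0.005912 nanofarads = 0.005912 × 10³ picofarads = 5.912
  56980 femtofarads = 56980 × 10⁻³ picofarads = 56.98
Sum: 3.816 + 5.145 + 5.912 + 56.98 = 71.853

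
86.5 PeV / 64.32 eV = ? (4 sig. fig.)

1345000000000000

(86.5e15) / (64.32) = 1.3448e15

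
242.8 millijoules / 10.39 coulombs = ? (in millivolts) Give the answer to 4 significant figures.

23.37 millivolts

(242.8 × 10^-3) / (10.39) = 23.3686 × 10^-3 V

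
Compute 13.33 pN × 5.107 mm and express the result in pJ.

0.06807631 pJ

13.33e-12 × 5.107e-3 = 68.07631e-15 J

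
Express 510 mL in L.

0.51 L

milli = 1e-3, (no prefix) = 1e0; factor is 1e-3.
510 × 1e-3 = 0.51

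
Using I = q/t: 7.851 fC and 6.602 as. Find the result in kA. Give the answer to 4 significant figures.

1.189 kA

(7.851 × 10^-15) / (6.602 × 10^-18) = 1.18919 × 10^3 A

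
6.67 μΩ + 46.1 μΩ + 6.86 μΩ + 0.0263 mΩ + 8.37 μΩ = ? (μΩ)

94.3 μΩ

In μΩ:
  6.67 μΩ → 6.67
  46.1 μΩ → 46.1
  6.86 μΩ → 6.86
  0.0263 mΩ = 0.0263 × 10^3 μΩ = 26.3
  8.37 μΩ → 8.37
Sum: 6.67 + 46.1 + 6.86 + 26.3 + 8.37 = 94.3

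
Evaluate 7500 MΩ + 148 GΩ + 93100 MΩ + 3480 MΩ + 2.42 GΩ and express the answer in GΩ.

In GΩ:
  7500 MΩ = 7500e-3 GΩ = 7.5
  148 GΩ → 148
  93100 MΩ = 93100e-3 GΩ = 93.1
  3480 MΩ = 3480e-3 GΩ = 3.48
  2.42 GΩ → 2.42
Sum: 7.5 + 148 + 93.1 + 3.48 + 2.42 = 254.5

254.5 GΩ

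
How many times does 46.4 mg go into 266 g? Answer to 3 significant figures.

5730

(266) / (46.4e-3) = 5.733e3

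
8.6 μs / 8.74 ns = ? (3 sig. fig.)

(8.6 × 10⁻⁶) / (8.74 × 10⁻⁹) = 0.984 × 10³

984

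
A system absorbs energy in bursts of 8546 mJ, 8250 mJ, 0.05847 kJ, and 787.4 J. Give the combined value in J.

In J:
  8546 mJ = 8546e-3 J = 8.546
  8250 mJ = 8250e-3 J = 8.25
  0.05847 kJ = 0.05847e3 J = 58.47
  787.4 J → 787.4
Sum: 8.546 + 8.25 + 58.47 + 787.4 = 862.666

862.666 J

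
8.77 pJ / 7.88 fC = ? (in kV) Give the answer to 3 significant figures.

1.11 kV

(8.77 × 10⁻¹²) / (7.88 × 10⁻¹⁵) = 1.1129 × 10³ V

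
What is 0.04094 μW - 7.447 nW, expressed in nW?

In nW:
  0.04094 μW = 0.04094 × 10³ nW = 40.94
  7.447 nW → 7.447
Difference: 40.94 - 7.447 = 33.493

33.493 nW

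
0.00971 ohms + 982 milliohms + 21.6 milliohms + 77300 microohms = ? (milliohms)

In milliohms:
  0.00971 ohms = 0.00971e3 milliohms = 9.71
  982 milliohms → 982
  21.6 milliohms → 21.6
  77300 microohms = 77300e-3 milliohms = 77.3
Sum: 9.71 + 982 + 21.6 + 77.3 = 1090.61

1090.61 milliohms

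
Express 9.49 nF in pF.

9490 pF

nano = 10⁻⁹, pico = 10⁻¹²; factor is 10³.
9.49 × 10³ = 9490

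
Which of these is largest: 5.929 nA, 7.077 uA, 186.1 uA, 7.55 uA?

186.1 uA

5.929 nA = 0.000000005929 A
7.077 uA = 0.000007077 A
186.1 uA = 0.0001861 A
7.55 uA = 0.00000755 A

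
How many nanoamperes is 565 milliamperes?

565000000 nanoamperes

milli = 10⁻³, nano = 10⁻⁹; factor is 10⁶.
565 × 10⁶ = 565000000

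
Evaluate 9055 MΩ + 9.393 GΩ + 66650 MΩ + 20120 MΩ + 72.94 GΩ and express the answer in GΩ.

In GΩ:
  9055 MΩ = 9055 × 10⁻³ GΩ = 9.055
  9.393 GΩ → 9.393
  66650 MΩ = 66650 × 10⁻³ GΩ = 66.65
  20120 MΩ = 20120 × 10⁻³ GΩ = 20.12
  72.94 GΩ → 72.94
Sum: 9.055 + 9.393 + 66.65 + 20.12 + 72.94 = 178.158

178.158 GΩ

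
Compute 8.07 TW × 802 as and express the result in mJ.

6.47214 mJ

8.07 × 10^12 × 802 × 10^-18 = 6472.14 × 10^-6 J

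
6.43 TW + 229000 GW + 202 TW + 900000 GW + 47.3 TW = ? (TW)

1384.73 TW

In TW:
  6.43 TW → 6.43
  229000 GW = 229000e-3 TW = 229
  202 TW → 202
  900000 GW = 900000e-3 TW = 900
  47.3 TW → 47.3
Sum: 6.43 + 229 + 202 + 900 + 47.3 = 1384.73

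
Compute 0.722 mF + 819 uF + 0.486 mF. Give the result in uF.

In uF:
  0.722 mF = 0.722e3 uF = 722
  819 uF → 819
  0.486 mF = 0.486e3 uF = 486
Sum: 722 + 819 + 486 = 2027

2027 uF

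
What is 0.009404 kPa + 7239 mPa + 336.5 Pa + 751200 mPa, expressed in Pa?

1104.343 Pa

In Pa:
  0.009404 kPa = 0.009404e3 Pa = 9.404
  7239 mPa = 7239e-3 Pa = 7.239
  336.5 Pa → 336.5
  751200 mPa = 751200e-3 Pa = 751.2
Sum: 9.404 + 7.239 + 336.5 + 751.2 = 1104.343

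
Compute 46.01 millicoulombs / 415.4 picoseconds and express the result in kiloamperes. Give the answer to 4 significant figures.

110800 kiloamperes

(46.01 × 10⁻³) / (415.4 × 10⁻¹²) = 0.110761 × 10⁹ A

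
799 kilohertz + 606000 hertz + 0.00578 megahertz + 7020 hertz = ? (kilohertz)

In kilohertz:
  799 kilohertz → 799
  606000 hertz = 606000 × 10⁻³ kilohertz = 606
  0.00578 megahertz = 0.00578 × 10³ kilohertz = 5.78
  7020 hertz = 7020 × 10⁻³ kilohertz = 7.02
Sum: 799 + 606 + 5.78 + 7.02 = 1417.8

1417.8 kilohertz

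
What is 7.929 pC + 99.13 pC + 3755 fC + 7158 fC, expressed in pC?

117.972 pC

In pC:
  7.929 pC → 7.929
  99.13 pC → 99.13
  3755 fC = 3755e-3 pC = 3.755
  7158 fC = 7158e-3 pC = 7.158
Sum: 7.929 + 99.13 + 3.755 + 7.158 = 117.972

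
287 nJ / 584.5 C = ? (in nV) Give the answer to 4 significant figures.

0.4910 nV

(287 × 10^-9) / (584.5) = 0.491018 × 10^-9 V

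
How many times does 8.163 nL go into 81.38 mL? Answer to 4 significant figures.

9969000

(81.38 × 10⁻³) / (8.163 × 10⁻⁹) = 9.9694 × 10⁶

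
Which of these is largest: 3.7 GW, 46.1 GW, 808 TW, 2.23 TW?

808 TW

3.7 GW = 3700000000 W
46.1 GW = 46100000000 W
808 TW = 808000000000000 W
2.23 TW = 2230000000000 W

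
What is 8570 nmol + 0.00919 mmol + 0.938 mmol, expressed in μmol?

In μmol:
  8570 nmol = 8570e-3 μmol = 8.57
  0.00919 mmol = 0.00919e3 μmol = 9.19
  0.938 mmol = 0.938e3 μmol = 938
Sum: 8.57 + 9.19 + 938 = 955.76

955.76 μmol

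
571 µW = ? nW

micro = 10^-6, nano = 10^-9; factor is 10^3.
571 × 10^3 = 571000

571000 nW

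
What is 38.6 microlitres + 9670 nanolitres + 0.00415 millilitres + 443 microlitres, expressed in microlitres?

495.42 microlitres

In microlitres:
  38.6 microlitres → 38.6
  9670 nanolitres = 9670 × 10^-3 microlitres = 9.67
  0.00415 millilitres = 0.00415 × 10^3 microlitres = 4.15
  443 microlitres → 443
Sum: 38.6 + 9.67 + 4.15 + 443 = 495.42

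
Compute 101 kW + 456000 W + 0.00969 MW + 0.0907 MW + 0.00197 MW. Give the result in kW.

659.36 kW

In kW:
  101 kW → 101
  456000 W = 456000 × 10⁻³ kW = 456
  0.00969 MW = 0.00969 × 10³ kW = 9.69
  0.0907 MW = 0.0907 × 10³ kW = 90.7
  0.00197 MW = 0.00197 × 10³ kW = 1.97
Sum: 101 + 456 + 9.69 + 90.7 + 1.97 = 659.36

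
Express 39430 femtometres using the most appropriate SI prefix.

= 39.43 × 10^-12 metres; 10^-12 is pico.

39.43 picometres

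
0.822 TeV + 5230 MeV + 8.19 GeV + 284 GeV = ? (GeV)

In GeV:
  0.822 TeV = 0.822 × 10³ GeV = 822
  5230 MeV = 5230 × 10⁻³ GeV = 5.23
  8.19 GeV → 8.19
  284 GeV → 284
Sum: 822 + 5.23 + 8.19 + 284 = 1119.42

1119.42 GeV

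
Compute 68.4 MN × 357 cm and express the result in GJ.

68.4e6 × 357e-2 = 24418.8e4 J

0.244188 GJ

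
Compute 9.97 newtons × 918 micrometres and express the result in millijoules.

9.15246 millijoules

9.97 × 918 × 10^-6 = 9152.46 × 10^-6 J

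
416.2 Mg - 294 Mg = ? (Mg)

In Mg:
  416.2 Mg → 416.2
  294 Mg → 294
Difference: 416.2 - 294 = 122.2

122.2 Mg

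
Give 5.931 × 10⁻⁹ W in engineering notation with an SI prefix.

5.931 nW

= 5.931 × 10⁻⁹ W; 10⁻⁹ is nano.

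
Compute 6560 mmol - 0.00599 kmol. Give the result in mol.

0.57 mol

In mol:
  6560 mmol = 6560 × 10⁻³ mol = 6.56
  0.00599 kmol = 0.00599 × 10³ mol = 5.99
Difference: 6.56 - 5.99 = 0.57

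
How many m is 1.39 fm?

femto = 1e-15, (no prefix) = 1e0; factor is 1e-15.
1.39 × 1e-15 = 0.00000000000000139

0.00000000000000139 m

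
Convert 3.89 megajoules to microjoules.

mega = 10⁶, micro = 10⁻⁶; factor is 10¹².
3.89 × 10¹² = 3890000000000

3890000000000 microjoules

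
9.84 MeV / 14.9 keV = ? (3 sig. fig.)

(9.84 × 10⁶) / (14.9 × 10³) = 0.6604 × 10³

660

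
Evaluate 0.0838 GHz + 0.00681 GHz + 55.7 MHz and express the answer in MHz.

In MHz:
  0.0838 GHz = 0.0838e3 MHz = 83.8
  0.00681 GHz = 0.00681e3 MHz = 6.81
  55.7 MHz → 55.7
Sum: 83.8 + 6.81 + 55.7 = 146.31

146.31 MHz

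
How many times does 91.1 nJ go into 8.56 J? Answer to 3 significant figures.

94000000

(8.56) / (91.1 × 10^-9) = 0.09396 × 10^9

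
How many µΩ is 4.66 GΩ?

giga = 10^9, micro = 10^-6; factor is 10^15.
4.66 × 10^15 = 4660000000000000

4660000000000000 µΩ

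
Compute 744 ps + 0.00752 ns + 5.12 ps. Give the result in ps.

756.64 ps

In ps:
  744 ps → 744
  0.00752 ns = 0.00752 × 10³ ps = 7.52
  5.12 ps → 5.12
Sum: 744 + 7.52 + 5.12 = 756.64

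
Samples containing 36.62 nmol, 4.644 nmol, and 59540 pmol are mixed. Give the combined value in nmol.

100.804 nmol

In nmol:
  36.62 nmol → 36.62
  4.644 nmol → 4.644
  59540 pmol = 59540 × 10^-3 nmol = 59.54
Sum: 36.62 + 4.644 + 59.54 = 100.804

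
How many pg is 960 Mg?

mega = 1e6, pico = 1e-12; factor is 1e18.
960 × 1e18 = 960000000000000000000

960000000000000000000 pg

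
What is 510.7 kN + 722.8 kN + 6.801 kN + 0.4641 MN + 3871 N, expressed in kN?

1708.272 kN

In kN:
  510.7 kN → 510.7
  722.8 kN → 722.8
  6.801 kN → 6.801
  0.4641 MN = 0.4641 × 10^3 kN = 464.1
  3871 N = 3871 × 10^-3 kN = 3.871
Sum: 510.7 + 722.8 + 6.801 + 464.1 + 3.871 = 1708.272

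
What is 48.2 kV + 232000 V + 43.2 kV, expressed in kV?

In kV:
  48.2 kV → 48.2
  232000 V = 232000e-3 kV = 232
  43.2 kV → 43.2
Sum: 48.2 + 232 + 43.2 = 323.4

323.4 kV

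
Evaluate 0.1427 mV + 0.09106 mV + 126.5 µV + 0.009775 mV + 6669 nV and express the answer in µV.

In µV:
  0.1427 mV = 0.1427 × 10³ µV = 142.7
  0.09106 mV = 0.09106 × 10³ µV = 91.06
  126.5 µV → 126.5
  0.009775 mV = 0.009775 × 10³ µV = 9.775
  6669 nV = 6669 × 10⁻³ µV = 6.669
Sum: 142.7 + 91.06 + 126.5 + 9.775 + 6.669 = 376.704

376.704 µV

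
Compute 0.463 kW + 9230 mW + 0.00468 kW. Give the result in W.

In W:
  0.463 kW = 0.463 × 10^3 W = 463
  9230 mW = 9230 × 10^-3 W = 9.23
  0.00468 kW = 0.00468 × 10^3 W = 4.68
Sum: 463 + 9.23 + 4.68 = 476.91

476.91 W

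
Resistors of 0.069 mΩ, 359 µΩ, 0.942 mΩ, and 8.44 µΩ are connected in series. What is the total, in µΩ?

In µΩ:
  0.069 mΩ = 0.069 × 10³ µΩ = 69
  359 µΩ → 359
  0.942 mΩ = 0.942 × 10³ µΩ = 942
  8.44 µΩ → 8.44
Sum: 69 + 359 + 942 + 8.44 = 1378.44

1378.44 µΩ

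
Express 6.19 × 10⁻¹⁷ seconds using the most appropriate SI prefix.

= 61.9 × 10⁻¹⁸ seconds; 10⁻¹⁸ is atto.

61.9 attoseconds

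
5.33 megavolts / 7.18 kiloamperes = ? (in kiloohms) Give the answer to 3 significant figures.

(5.33e6) / (7.18e3) = 0.74234e3 Ω

0.742 kiloohms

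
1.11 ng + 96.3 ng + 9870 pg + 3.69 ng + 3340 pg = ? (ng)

In ng:
  1.11 ng → 1.11
  96.3 ng → 96.3
  9870 pg = 9870 × 10^-3 ng = 9.87
  3.69 ng → 3.69
  3340 pg = 3340 × 10^-3 ng = 3.34
Sum: 1.11 + 96.3 + 9.87 + 3.69 + 3.34 = 114.31

114.31 ng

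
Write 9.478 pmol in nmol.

pico = 1e-12, nano = 1e-9; factor is 1e-3.
9.478 × 1e-3 = 0.009478

0.009478 nmol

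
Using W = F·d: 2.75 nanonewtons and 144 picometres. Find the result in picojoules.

2.75e-9 × 144e-12 = 396e-21 J

0.000000396 picojoules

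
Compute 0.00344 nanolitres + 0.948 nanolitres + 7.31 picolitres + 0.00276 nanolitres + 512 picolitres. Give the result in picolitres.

1473.51 picolitres

In picolitres:
  0.00344 nanolitres = 0.00344 × 10³ picolitres = 3.44
  0.948 nanolitres = 0.948 × 10³ picolitres = 948
  7.31 picolitres → 7.31
  0.00276 nanolitres = 0.00276 × 10³ picolitres = 2.76
  512 picolitres → 512
Sum: 3.44 + 948 + 7.31 + 2.76 + 512 = 1473.51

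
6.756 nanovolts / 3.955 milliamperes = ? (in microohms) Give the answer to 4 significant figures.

(6.756e-9) / (3.955e-3) = 1.70822e-6 Ω

1.708 microohms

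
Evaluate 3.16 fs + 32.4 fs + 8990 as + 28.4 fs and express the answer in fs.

72.95 fs

In fs:
  3.16 fs → 3.16
  32.4 fs → 32.4
  8990 as = 8990 × 10⁻³ fs = 8.99
  28.4 fs → 28.4
Sum: 3.16 + 32.4 + 8.99 + 28.4 = 72.95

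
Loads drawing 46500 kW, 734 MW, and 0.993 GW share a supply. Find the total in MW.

In MW:
  46500 kW = 46500 × 10⁻³ MW = 46.5
  734 MW → 734
  0.993 GW = 0.993 × 10³ MW = 993
Sum: 46.5 + 734 + 993 = 1773.5

1773.5 MW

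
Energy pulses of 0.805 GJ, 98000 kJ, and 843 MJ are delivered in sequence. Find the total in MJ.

In MJ:
  0.805 GJ = 0.805 × 10^3 MJ = 805
  98000 kJ = 98000 × 10^-3 MJ = 98
  843 MJ → 843
Sum: 805 + 98 + 843 = 1746

1746 MJ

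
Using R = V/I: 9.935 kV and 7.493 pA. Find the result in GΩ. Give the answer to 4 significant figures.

(9.935 × 10^3) / (7.493 × 10^-12) = 1.3259 × 10^15 Ω

1326000 GΩ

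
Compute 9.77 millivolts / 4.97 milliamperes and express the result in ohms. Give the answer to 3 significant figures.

(9.77 × 10^-3) / (4.97 × 10^-3) = 1.9658 Ω

1.97 ohms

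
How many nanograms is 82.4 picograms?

pico = 10⁻¹², nano = 10⁻⁹; factor is 10⁻³.
82.4 × 10⁻³ = 0.0824

0.0824 nanograms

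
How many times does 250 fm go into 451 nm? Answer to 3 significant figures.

(451e-9) / (250e-15) = 1.804e6

1800000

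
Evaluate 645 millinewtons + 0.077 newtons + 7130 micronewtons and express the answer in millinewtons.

729.13 millinewtons

In millinewtons:
  645 millinewtons → 645
  0.077 newtons = 0.077 × 10^3 millinewtons = 77
  7130 micronewtons = 7130 × 10^-3 millinewtons = 7.13
Sum: 645 + 77 + 7.13 = 729.13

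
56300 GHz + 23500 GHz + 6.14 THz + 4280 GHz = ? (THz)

In THz:
  56300 GHz = 56300e-3 THz = 56.3
  23500 GHz = 23500e-3 THz = 23.5
  6.14 THz → 6.14
  4280 GHz = 4280e-3 THz = 4.28
Sum: 56.3 + 23.5 + 6.14 + 4.28 = 90.22

90.22 THz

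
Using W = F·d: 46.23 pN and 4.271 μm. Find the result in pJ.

0.00019744833 pJ

46.23e-12 × 4.271e-6 = 197.44833e-18 J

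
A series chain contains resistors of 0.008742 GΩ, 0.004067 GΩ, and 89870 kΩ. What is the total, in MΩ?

102.679 MΩ

In MΩ:
  0.008742 GΩ = 0.008742 × 10^3 MΩ = 8.742
  0.004067 GΩ = 0.004067 × 10^3 MΩ = 4.067
  89870 kΩ = 89870 × 10^-3 MΩ = 89.87
Sum: 8.742 + 4.067 + 89.87 = 102.679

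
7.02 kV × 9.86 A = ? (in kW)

7.02e3 × 9.86 = 69.2172e3 W

69.2172 kW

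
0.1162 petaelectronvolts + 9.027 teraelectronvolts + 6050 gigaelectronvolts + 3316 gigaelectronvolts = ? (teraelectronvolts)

In teraelectronvolts:
  0.1162 petaelectronvolts = 0.1162e3 teraelectronvolts = 116.2
  9.027 teraelectronvolts → 9.027
  6050 gigaelectronvolts = 6050e-3 teraelectronvolts = 6.05
  3316 gigaelectronvolts = 3316e-3 teraelectronvolts = 3.316
Sum: 116.2 + 9.027 + 6.05 + 3.316 = 134.593

134.593 teraelectronvolts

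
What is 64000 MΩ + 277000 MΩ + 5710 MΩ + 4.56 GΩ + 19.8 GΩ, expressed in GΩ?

371.07 GΩ

In GΩ:
  64000 MΩ = 64000 × 10^-3 GΩ = 64
  277000 MΩ = 277000 × 10^-3 GΩ = 277
  5710 MΩ = 5710 × 10^-3 GΩ = 5.71
  4.56 GΩ → 4.56
  19.8 GΩ → 19.8
Sum: 64 + 277 + 5.71 + 4.56 + 19.8 = 371.07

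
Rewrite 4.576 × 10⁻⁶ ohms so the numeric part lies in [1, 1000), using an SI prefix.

4.576 microohms

= 4.576 × 10⁻⁶ ohms; 10⁻⁶ is micro.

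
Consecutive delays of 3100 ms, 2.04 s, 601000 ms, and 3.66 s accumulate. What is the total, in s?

609.8 s

In s:
  3100 ms = 3100 × 10^-3 s = 3.1
  2.04 s → 2.04
  601000 ms = 601000 × 10^-3 s = 601
  3.66 s → 3.66
Sum: 3.1 + 2.04 + 601 + 3.66 = 609.8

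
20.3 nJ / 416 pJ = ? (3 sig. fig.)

(20.3 × 10⁻⁹) / (416 × 10⁻¹²) = 0.0488 × 10³

48.8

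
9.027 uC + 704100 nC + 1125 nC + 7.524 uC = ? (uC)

In uC:
  9.027 uC → 9.027
  704100 nC = 704100 × 10⁻³ uC = 704.1
  1125 nC = 1125 × 10⁻³ uC = 1.125
  7.524 uC → 7.524
Sum: 9.027 + 704.1 + 1.125 + 7.524 = 721.776

721.776 uC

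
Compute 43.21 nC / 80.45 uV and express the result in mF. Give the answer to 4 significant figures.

0.5371 mF

(43.21 × 10⁻⁹) / (80.45 × 10⁻⁶) = 0.537104 × 10⁻³ F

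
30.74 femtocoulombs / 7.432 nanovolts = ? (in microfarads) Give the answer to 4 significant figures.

(30.74e-15) / (7.432e-9) = 4.13617e-6 F

4.136 microfarads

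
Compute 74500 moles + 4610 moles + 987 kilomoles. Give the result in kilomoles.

In kilomoles:
  74500 moles = 74500e-3 kilomoles = 74.5
  4610 moles = 4610e-3 kilomoles = 4.61
  987 kilomoles → 987
Sum: 74.5 + 4.61 + 987 = 1066.11

1066.11 kilomoles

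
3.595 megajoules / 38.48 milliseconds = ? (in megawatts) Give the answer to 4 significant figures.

93.43 megawatts

(3.595e6) / (38.48e-3) = 0.0934252e9 W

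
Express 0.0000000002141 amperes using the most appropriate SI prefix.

= 214.1 × 10^-12 amperes; 10^-12 is pico.

214.1 picoamperes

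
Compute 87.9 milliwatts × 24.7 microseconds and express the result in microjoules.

2.17113 microjoules

87.9 × 10^-3 × 24.7 × 10^-6 = 2171.13 × 10^-9 J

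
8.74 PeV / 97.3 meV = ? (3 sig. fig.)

89800000000000000

(8.74e15) / (97.3e-3) = 0.08983e18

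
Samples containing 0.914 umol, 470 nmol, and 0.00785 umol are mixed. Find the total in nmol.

In nmol:
  0.914 umol = 0.914 × 10³ nmol = 914
  470 nmol → 470
  0.00785 umol = 0.00785 × 10³ nmol = 7.85
Sum: 914 + 470 + 7.85 = 1391.85

1391.85 nmol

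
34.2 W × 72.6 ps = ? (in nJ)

34.2 × 72.6 × 10^-12 = 2482.92 × 10^-12 J

2.48292 nJ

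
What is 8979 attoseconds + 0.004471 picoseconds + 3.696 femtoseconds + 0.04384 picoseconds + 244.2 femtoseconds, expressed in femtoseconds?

305.186 femtoseconds

In femtoseconds:
  8979 attoseconds = 8979e-3 femtoseconds = 8.979
  0.004471 picoseconds = 0.004471e3 femtoseconds = 4.471
  3.696 femtoseconds → 3.696
  0.04384 picoseconds = 0.04384e3 femtoseconds = 43.84
  244.2 femtoseconds → 244.2
Sum: 8.979 + 4.471 + 3.696 + 43.84 + 244.2 = 305.186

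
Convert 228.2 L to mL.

(no prefix) = 10⁰, milli = 10⁻³; factor is 10³.
228.2 × 10³ = 228200

228200 mL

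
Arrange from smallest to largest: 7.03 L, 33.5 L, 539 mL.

7.03 L = 7.03 L
33.5 L = 33.5 L
539 mL = 0.539 L

539 mL < 7.03 L < 33.5 L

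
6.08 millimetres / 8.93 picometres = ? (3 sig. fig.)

681000000

(6.08 × 10⁻³) / (8.93 × 10⁻¹²) = 0.6809 × 10⁹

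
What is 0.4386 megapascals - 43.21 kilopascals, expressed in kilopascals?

In kilopascals:
  0.4386 megapascals = 0.4386e3 kilopascals = 438.6
  43.21 kilopascals → 43.21
Difference: 438.6 - 43.21 = 395.39

395.39 kilopascals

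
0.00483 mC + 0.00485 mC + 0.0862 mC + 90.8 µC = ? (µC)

In µC:
  0.00483 mC = 0.00483 × 10³ µC = 4.83
  0.00485 mC = 0.00485 × 10³ µC = 4.85
  0.0862 mC = 0.0862 × 10³ µC = 86.2
  90.8 µC → 90.8
Sum: 4.83 + 4.85 + 86.2 + 90.8 = 186.68

186.68 µC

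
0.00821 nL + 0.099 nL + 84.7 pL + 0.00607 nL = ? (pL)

In pL:
  0.00821 nL = 0.00821 × 10³ pL = 8.21
  0.099 nL = 0.099 × 10³ pL = 99
  84.7 pL → 84.7
  0.00607 nL = 0.00607 × 10³ pL = 6.07
Sum: 8.21 + 99 + 84.7 + 6.07 = 197.98

197.98 pL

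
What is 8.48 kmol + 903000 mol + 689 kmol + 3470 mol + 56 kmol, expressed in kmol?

1659.95 kmol

In kmol:
  8.48 kmol → 8.48
  903000 mol = 903000 × 10^-3 kmol = 903
  689 kmol → 689
  3470 mol = 3470 × 10^-3 kmol = 3.47
  56 kmol → 56
Sum: 8.48 + 903 + 689 + 3.47 + 56 = 1659.95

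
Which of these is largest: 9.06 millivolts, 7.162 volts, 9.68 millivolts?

9.06 millivolts = 0.00906 volts
7.162 volts = 7.162 volts
9.68 millivolts = 0.00968 volts

7.162 volts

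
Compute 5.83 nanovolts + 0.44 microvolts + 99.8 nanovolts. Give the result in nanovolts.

545.63 nanovolts

In nanovolts:
  5.83 nanovolts → 5.83
  0.44 microvolts = 0.44 × 10³ nanovolts = 440
  99.8 nanovolts → 99.8
Sum: 5.83 + 440 + 99.8 = 545.63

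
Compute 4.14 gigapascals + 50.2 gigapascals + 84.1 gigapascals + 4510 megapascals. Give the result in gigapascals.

In gigapascals:
  4.14 gigapascals → 4.14
  50.2 gigapascals → 50.2
  84.1 gigapascals → 84.1
  4510 megapascals = 4510 × 10^-3 gigapascals = 4.51
Sum: 4.14 + 50.2 + 84.1 + 4.51 = 142.95

142.95 gigapascals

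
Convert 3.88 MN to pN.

3880000000000000000 pN

mega = 1e6, pico = 1e-12; factor is 1e18.
3.88 × 1e18 = 3880000000000000000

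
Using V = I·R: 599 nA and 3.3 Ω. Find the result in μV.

1.9767 μV

599 × 10^-9 × 3.3 = 1976.7 × 10^-9 V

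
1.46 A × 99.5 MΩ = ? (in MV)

145.27 MV

1.46 × 99.5 × 10⁶ = 145.27 × 10⁶ V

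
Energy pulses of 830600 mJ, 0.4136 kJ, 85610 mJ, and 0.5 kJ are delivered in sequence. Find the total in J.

1829.81 J

In J:
  830600 mJ = 830600 × 10^-3 J = 830.6
  0.4136 kJ = 0.4136 × 10^3 J = 413.6
  85610 mJ = 85610 × 10^-3 J = 85.61
  0.5 kJ = 0.5 × 10^3 J = 500
Sum: 830.6 + 413.6 + 85.61 + 500 = 1829.81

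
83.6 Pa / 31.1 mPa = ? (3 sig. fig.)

2690

(83.6) / (31.1 × 10⁻³) = 2.688 × 10³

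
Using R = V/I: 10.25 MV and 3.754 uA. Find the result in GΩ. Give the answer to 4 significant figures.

2730 GΩ

(10.25e6) / (3.754e-6) = 2.73042e12 Ω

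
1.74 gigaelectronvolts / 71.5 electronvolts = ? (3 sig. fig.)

(1.74 × 10⁹) / (71.5) = 0.02434 × 10⁹

24300000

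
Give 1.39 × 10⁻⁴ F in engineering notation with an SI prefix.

139 uF

= 139 × 10⁻⁶ F; 10⁻⁶ is micro.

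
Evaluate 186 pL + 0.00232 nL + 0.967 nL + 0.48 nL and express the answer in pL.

1635.32 pL

In pL:
  186 pL → 186
  0.00232 nL = 0.00232 × 10³ pL = 2.32
  0.967 nL = 0.967 × 10³ pL = 967
  0.48 nL = 0.48 × 10³ pL = 480
Sum: 186 + 2.32 + 967 + 480 = 1635.32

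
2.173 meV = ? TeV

milli = 1e-3, tera = 1e12; factor is 1e-15.
2.173 × 1e-15 = 0.000000000000002173

0.000000000000002173 TeV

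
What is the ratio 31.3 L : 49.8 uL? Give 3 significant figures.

629000

(31.3) / (49.8e-6) = 0.6285e6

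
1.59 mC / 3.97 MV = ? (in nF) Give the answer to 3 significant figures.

(1.59 × 10^-3) / (3.97 × 10^6) = 0.4005 × 10^-9 F

0.401 nF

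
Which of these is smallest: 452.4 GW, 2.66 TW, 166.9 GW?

166.9 GW

452.4 GW = 452400000000 W
2.66 TW = 2660000000000 W
166.9 GW = 166900000000 W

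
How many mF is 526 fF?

0.000000000526 mF

femto = 1e-15, milli = 1e-3; factor is 1e-12.
526 × 1e-12 = 0.000000000526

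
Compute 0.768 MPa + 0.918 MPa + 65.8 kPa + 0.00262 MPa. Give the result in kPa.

1754.42 kPa

In kPa:
  0.768 MPa = 0.768 × 10³ kPa = 768
  0.918 MPa = 0.918 × 10³ kPa = 918
  65.8 kPa → 65.8
  0.00262 MPa = 0.00262 × 10³ kPa = 2.62
Sum: 768 + 918 + 65.8 + 2.62 = 1754.42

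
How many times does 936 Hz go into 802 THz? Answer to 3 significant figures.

857000000000

(802e12) / (936) = 0.8568e12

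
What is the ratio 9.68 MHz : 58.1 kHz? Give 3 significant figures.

167

(9.68e6) / (58.1e3) = 0.1666e3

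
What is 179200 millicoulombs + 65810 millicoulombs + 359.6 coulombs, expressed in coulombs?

In coulombs:
  179200 millicoulombs = 179200 × 10^-3 coulombs = 179.2
  65810 millicoulombs = 65810 × 10^-3 coulombs = 65.81
  359.6 coulombs → 359.6
Sum: 179.2 + 65.81 + 359.6 = 604.61

604.61 coulombs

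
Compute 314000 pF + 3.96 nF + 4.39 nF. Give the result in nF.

322.35 nF

In nF:
  314000 pF = 314000 × 10^-3 nF = 314
  3.96 nF → 3.96
  4.39 nF → 4.39
Sum: 314 + 3.96 + 4.39 = 322.35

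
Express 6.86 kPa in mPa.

kilo = 10³, milli = 10⁻³; factor is 10⁶.
6.86 × 10⁶ = 6860000

6860000 mPa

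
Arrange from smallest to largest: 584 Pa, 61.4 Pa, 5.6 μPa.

584 Pa = 584 Pa
61.4 Pa = 61.4 Pa
5.6 μPa = 0.0000056 Pa

5.6 μPa < 61.4 Pa < 584 Pa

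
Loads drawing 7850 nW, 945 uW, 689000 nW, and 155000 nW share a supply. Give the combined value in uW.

In uW:
  7850 nW = 7850 × 10^-3 uW = 7.85
  945 uW → 945
  689000 nW = 689000 × 10^-3 uW = 689
  155000 nW = 155000 × 10^-3 uW = 155
Sum: 7.85 + 945 + 689 + 155 = 1796.85

1796.85 uW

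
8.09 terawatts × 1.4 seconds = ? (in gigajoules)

11326 gigajoules

8.09 × 10^12 × 1.4 = 11.326 × 10^12 J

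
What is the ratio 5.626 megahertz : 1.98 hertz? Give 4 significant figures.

(5.626e6) / (1.98) = 2.8414e6

2841000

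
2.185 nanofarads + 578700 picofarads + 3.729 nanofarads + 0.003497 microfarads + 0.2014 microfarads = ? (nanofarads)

789.511 nanofarads

In nanofarads:
  2.185 nanofarads → 2.185
  578700 picofarads = 578700e-3 nanofarads = 578.7
  3.729 nanofarads → 3.729
  0.003497 microfarads = 0.003497e3 nanofarads = 3.497
  0.2014 microfarads = 0.2014e3 nanofarads = 201.4
Sum: 2.185 + 578.7 + 3.729 + 3.497 + 201.4 = 789.511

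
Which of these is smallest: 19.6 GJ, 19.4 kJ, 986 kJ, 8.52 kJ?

8.52 kJ

19.6 GJ = 19600000000 J
19.4 kJ = 19400 J
986 kJ = 986000 J
8.52 kJ = 8520 J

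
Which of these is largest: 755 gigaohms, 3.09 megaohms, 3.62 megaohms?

755 gigaohms

755 gigaohms = 755000000000 ohms
3.09 megaohms = 3090000 ohms
3.62 megaohms = 3620000 ohms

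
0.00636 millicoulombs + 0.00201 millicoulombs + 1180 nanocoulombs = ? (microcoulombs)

9.55 microcoulombs

In microcoulombs:
  0.00636 millicoulombs = 0.00636 × 10^3 microcoulombs = 6.36
  0.00201 millicoulombs = 0.00201 × 10^3 microcoulombs = 2.01
  1180 nanocoulombs = 1180 × 10^-3 microcoulombs = 1.18
Sum: 6.36 + 2.01 + 1.18 = 9.55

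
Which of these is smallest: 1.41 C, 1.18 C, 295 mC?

1.41 C = 1.41 C
1.18 C = 1.18 C
295 mC = 0.295 C

295 mC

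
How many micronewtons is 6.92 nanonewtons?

0.00692 micronewtons

nano = 10^-9, micro = 10^-6; factor is 10^-3.
6.92 × 10^-3 = 0.00692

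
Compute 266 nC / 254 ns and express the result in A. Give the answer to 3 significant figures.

(266e-9) / (254e-9) = 1.0472 A

1.05 A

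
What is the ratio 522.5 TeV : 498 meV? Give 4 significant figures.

1049000000000000

(522.5 × 10^12) / (498 × 10^-3) = 1.0492 × 10^15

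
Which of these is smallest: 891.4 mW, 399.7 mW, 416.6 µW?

891.4 mW = 0.8914 W
399.7 mW = 0.3997 W
416.6 µW = 0.0004166 W

416.6 µW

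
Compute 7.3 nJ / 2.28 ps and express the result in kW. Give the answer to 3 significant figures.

(7.3 × 10^-9) / (2.28 × 10^-12) = 3.2018 × 10^3 W

3.20 kW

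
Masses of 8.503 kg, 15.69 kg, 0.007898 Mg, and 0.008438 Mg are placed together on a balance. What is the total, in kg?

40.529 kg

In kg:
  8.503 kg → 8.503
  15.69 kg → 15.69
  0.007898 Mg = 0.007898 × 10³ kg = 7.898
  0.008438 Mg = 0.008438 × 10³ kg = 8.438
Sum: 8.503 + 15.69 + 7.898 + 8.438 = 40.529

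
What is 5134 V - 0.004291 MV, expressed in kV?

In kV:
  5134 V = 5134 × 10^-3 kV = 5.134
  0.004291 MV = 0.004291 × 10^3 kV = 4.291
Difference: 5.134 - 4.291 = 0.843

0.843 kV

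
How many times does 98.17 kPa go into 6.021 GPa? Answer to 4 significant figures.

(6.021e9) / (98.17e3) = 0.061332e6

61330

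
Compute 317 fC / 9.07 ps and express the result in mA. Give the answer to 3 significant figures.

(317e-15) / (9.07e-12) = 34.95e-3 A

35.0 mA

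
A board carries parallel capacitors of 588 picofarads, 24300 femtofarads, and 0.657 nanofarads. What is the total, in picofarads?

1269.3 picofarads

In picofarads:
  588 picofarads → 588
  24300 femtofarads = 24300 × 10⁻³ picofarads = 24.3
  0.657 nanofarads = 0.657 × 10³ picofarads = 657
Sum: 588 + 24.3 + 657 = 1269.3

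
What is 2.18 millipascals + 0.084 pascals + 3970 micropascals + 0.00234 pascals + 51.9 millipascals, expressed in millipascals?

144.39 millipascals

In millipascals:
  2.18 millipascals → 2.18
  0.084 pascals = 0.084 × 10³ millipascals = 84
  3970 micropascals = 3970 × 10⁻³ millipascals = 3.97
  0.00234 pascals = 0.00234 × 10³ millipascals = 2.34
  51.9 millipascals → 51.9
Sum: 2.18 + 84 + 3.97 + 2.34 + 51.9 = 144.39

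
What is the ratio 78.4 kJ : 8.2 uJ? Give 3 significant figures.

9560000000

(78.4 × 10^3) / (8.2 × 10^-6) = 9.561 × 10^9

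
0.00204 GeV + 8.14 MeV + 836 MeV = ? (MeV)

In MeV:
  0.00204 GeV = 0.00204 × 10³ MeV = 2.04
  8.14 MeV → 8.14
  836 MeV → 836
Sum: 2.04 + 8.14 + 836 = 846.18

846.18 MeV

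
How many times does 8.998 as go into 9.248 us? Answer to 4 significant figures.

(9.248e-6) / (8.998e-18) = 1.0278e12

1028000000000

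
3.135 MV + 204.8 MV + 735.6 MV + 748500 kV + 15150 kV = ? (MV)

1707.185 MV

In MV:
  3.135 MV → 3.135
  204.8 MV → 204.8
  735.6 MV → 735.6
  748500 kV = 748500 × 10⁻³ MV = 748.5
  15150 kV = 15150 × 10⁻³ MV = 15.15
Sum: 3.135 + 204.8 + 735.6 + 748.5 + 15.15 = 1707.185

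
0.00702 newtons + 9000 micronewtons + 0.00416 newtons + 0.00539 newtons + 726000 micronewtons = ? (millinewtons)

751.57 millinewtons

In millinewtons:
  0.00702 newtons = 0.00702 × 10^3 millinewtons = 7.02
  9000 micronewtons = 9000 × 10^-3 millinewtons = 9
  0.00416 newtons = 0.00416 × 10^3 millinewtons = 4.16
  0.00539 newtons = 0.00539 × 10^3 millinewtons = 5.39
  726000 micronewtons = 726000 × 10^-3 millinewtons = 726
Sum: 7.02 + 9 + 4.16 + 5.39 + 726 = 751.57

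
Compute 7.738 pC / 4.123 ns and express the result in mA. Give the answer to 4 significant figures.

1.877 mA

(7.738 × 10⁻¹²) / (4.123 × 10⁻⁹) = 1.87679 × 10⁻³ A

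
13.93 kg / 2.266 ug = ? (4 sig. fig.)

(13.93e3) / (2.266e-6) = 6.1474e9

6147000000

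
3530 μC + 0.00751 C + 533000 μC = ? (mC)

544.04 mC

In mC:
  3530 μC = 3530 × 10⁻³ mC = 3.53
  0.00751 C = 0.00751 × 10³ mC = 7.51
  533000 μC = 533000 × 10⁻³ mC = 533
Sum: 3.53 + 7.51 + 533 = 544.04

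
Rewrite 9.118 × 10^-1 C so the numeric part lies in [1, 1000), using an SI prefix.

= 911.8 × 10^-3 C; 10^-3 is milli.

911.8 mC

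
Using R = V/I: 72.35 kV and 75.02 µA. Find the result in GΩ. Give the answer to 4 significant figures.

0.9644 GΩ

(72.35 × 10³) / (75.02 × 10⁻⁶) = 0.964409 × 10⁹ Ω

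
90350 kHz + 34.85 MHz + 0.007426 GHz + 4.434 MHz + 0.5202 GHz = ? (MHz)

In MHz:
  90350 kHz = 90350 × 10^-3 MHz = 90.35
  34.85 MHz → 34.85
  0.007426 GHz = 0.007426 × 10^3 MHz = 7.426
  4.434 MHz → 4.434
  0.5202 GHz = 0.5202 × 10^3 MHz = 520.2
Sum: 90.35 + 34.85 + 7.426 + 4.434 + 520.2 = 657.26

657.26 MHz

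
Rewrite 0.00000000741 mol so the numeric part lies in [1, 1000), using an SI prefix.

= 7.41 × 10⁻⁹ mol; 10⁻⁹ is nano.

7.41 nmol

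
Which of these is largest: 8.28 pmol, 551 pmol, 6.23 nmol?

8.28 pmol = 0.00000000000828 mol
551 pmol = 0.000000000551 mol
6.23 nmol = 0.00000000623 mol

6.23 nmol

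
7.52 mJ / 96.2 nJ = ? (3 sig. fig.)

78200

(7.52e-3) / (96.2e-9) = 0.07817e6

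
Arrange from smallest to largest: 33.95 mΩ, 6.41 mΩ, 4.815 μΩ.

33.95 mΩ = 0.03395 Ω
6.41 mΩ = 0.00641 Ω
4.815 μΩ = 0.000004815 Ω

4.815 μΩ < 6.41 mΩ < 33.95 mΩ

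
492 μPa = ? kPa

micro = 10⁻⁶, kilo = 10³; factor is 10⁻⁹.
492 × 10⁻⁹ = 0.000000492

0.000000492 kPa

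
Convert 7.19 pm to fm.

7190 fm

pico = 1e-12, femto = 1e-15; factor is 1e3.
7.19 × 1e3 = 7190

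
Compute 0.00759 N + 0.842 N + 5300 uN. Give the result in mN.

In mN:
  0.00759 N = 0.00759e3 mN = 7.59
  0.842 N = 0.842e3 mN = 842
  5300 uN = 5300e-3 mN = 5.3
Sum: 7.59 + 842 + 5.3 = 854.89

854.89 mN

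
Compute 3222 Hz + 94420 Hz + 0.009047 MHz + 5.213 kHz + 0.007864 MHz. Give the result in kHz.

119.766 kHz

In kHz:
  3222 Hz = 3222e-3 kHz = 3.222
  94420 Hz = 94420e-3 kHz = 94.42
  0.009047 MHz = 0.009047e3 kHz = 9.047
  5.213 kHz → 5.213
  0.007864 MHz = 0.007864e3 kHz = 7.864
Sum: 3.222 + 94.42 + 9.047 + 5.213 + 7.864 = 119.766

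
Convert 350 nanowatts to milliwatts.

0.00035 milliwatts

nano = 10⁻⁹, milli = 10⁻³; factor is 10⁻⁶.
350 × 10⁻⁶ = 0.00035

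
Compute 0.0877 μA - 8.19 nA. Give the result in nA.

79.51 nA

In nA:
  0.0877 μA = 0.0877 × 10³ nA = 87.7
  8.19 nA → 8.19
Difference: 87.7 - 8.19 = 79.51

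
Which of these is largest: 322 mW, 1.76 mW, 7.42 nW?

322 mW

322 mW = 0.322 W
1.76 mW = 0.00176 W
7.42 nW = 0.00000000742 W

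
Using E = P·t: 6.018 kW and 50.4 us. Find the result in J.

6.018 × 10³ × 50.4 × 10⁻⁶ = 303.3072 × 10⁻³ J

0.3033072 J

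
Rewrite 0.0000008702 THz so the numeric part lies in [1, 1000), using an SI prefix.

870.2 kHz

= 870.2e3 Hz; 1e3 is kilo.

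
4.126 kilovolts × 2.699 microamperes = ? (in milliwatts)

4.126 × 10³ × 2.699 × 10⁻⁶ = 11.136074 × 10⁻³ W

11.136074 milliwatts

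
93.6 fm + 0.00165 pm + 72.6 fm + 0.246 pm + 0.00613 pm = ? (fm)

419.98 fm

In fm:
  93.6 fm → 93.6
  0.00165 pm = 0.00165 × 10^3 fm = 1.65
  72.6 fm → 72.6
  0.246 pm = 0.246 × 10^3 fm = 246
  0.00613 pm = 0.00613 × 10^3 fm = 6.13
Sum: 93.6 + 1.65 + 72.6 + 246 + 6.13 = 419.98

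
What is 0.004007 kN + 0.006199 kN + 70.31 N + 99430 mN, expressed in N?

In N:
  0.004007 kN = 0.004007 × 10³ N = 4.007
  0.006199 kN = 0.006199 × 10³ N = 6.199
  70.31 N → 70.31
  99430 mN = 99430 × 10⁻³ N = 99.43
Sum: 4.007 + 6.199 + 70.31 + 99.43 = 179.946

179.946 N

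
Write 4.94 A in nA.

(no prefix) = 10⁰, nano = 10⁻⁹; factor is 10⁹.
4.94 × 10⁹ = 4940000000

4940000000 nA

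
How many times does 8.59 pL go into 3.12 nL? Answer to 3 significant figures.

(3.12 × 10^-9) / (8.59 × 10^-12) = 0.3632 × 10^3

363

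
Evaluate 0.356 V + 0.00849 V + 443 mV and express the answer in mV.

807.49 mV

In mV:
  0.356 V = 0.356 × 10³ mV = 356
  0.00849 V = 0.00849 × 10³ mV = 8.49
  443 mV → 443
Sum: 356 + 8.49 + 443 = 807.49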